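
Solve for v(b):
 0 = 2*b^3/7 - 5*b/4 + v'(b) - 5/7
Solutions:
 v(b) = C1 - b^4/14 + 5*b^2/8 + 5*b/7


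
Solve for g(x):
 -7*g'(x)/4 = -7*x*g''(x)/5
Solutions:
 g(x) = C1 + C2*x^(9/4)


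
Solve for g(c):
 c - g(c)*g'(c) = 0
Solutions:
 g(c) = -sqrt(C1 + c^2)
 g(c) = sqrt(C1 + c^2)


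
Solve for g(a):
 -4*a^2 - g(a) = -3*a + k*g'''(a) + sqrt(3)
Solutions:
 g(a) = C1*exp(a*(-1/k)^(1/3)) + C2*exp(a*(-1/k)^(1/3)*(-1 + sqrt(3)*I)/2) + C3*exp(-a*(-1/k)^(1/3)*(1 + sqrt(3)*I)/2) - 4*a^2 + 3*a - sqrt(3)


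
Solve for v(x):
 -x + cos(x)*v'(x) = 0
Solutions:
 v(x) = C1 + Integral(x/cos(x), x)


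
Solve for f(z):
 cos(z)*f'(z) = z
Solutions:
 f(z) = C1 + Integral(z/cos(z), z)


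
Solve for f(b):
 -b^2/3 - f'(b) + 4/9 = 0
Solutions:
 f(b) = C1 - b^3/9 + 4*b/9


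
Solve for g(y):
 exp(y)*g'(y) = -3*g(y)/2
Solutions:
 g(y) = C1*exp(3*exp(-y)/2)


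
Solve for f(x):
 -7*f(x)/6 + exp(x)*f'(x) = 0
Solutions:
 f(x) = C1*exp(-7*exp(-x)/6)


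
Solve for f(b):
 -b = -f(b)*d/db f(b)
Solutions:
 f(b) = -sqrt(C1 + b^2)
 f(b) = sqrt(C1 + b^2)


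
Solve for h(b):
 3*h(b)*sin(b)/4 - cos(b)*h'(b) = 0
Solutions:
 h(b) = C1/cos(b)^(3/4)


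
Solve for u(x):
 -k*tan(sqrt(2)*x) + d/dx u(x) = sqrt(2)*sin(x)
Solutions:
 u(x) = C1 - sqrt(2)*k*log(cos(sqrt(2)*x))/2 - sqrt(2)*cos(x)


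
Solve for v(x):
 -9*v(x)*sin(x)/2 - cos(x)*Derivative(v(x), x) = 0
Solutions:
 v(x) = C1*cos(x)^(9/2)


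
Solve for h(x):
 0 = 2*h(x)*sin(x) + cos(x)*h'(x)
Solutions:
 h(x) = C1*cos(x)^2


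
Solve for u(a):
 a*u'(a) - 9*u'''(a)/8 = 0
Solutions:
 u(a) = C1 + Integral(C2*airyai(2*3^(1/3)*a/3) + C3*airybi(2*3^(1/3)*a/3), a)


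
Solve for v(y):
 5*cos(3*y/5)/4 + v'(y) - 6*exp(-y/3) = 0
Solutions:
 v(y) = C1 - 25*sin(3*y/5)/12 - 18*exp(-y/3)


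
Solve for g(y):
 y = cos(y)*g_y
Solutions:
 g(y) = C1 + Integral(y/cos(y), y)


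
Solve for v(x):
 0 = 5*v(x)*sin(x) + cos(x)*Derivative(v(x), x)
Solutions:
 v(x) = C1*cos(x)^5


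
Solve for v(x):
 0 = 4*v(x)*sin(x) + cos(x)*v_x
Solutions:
 v(x) = C1*cos(x)^4


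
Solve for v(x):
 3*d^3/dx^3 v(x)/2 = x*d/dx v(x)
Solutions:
 v(x) = C1 + Integral(C2*airyai(2^(1/3)*3^(2/3)*x/3) + C3*airybi(2^(1/3)*3^(2/3)*x/3), x)


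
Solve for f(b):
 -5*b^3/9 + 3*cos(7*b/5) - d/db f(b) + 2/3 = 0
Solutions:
 f(b) = C1 - 5*b^4/36 + 2*b/3 + 15*sin(7*b/5)/7


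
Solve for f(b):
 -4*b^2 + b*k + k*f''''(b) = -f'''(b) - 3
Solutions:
 f(b) = C1 + C2*b + C3*b^2 + C4*exp(-b/k) + b^5/15 - 3*b^4*k/8 + b^3*(3*k^2 - 1)/2


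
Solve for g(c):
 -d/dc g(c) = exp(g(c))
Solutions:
 g(c) = log(1/(C1 + c))


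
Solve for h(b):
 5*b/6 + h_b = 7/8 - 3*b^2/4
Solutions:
 h(b) = C1 - b^3/4 - 5*b^2/12 + 7*b/8


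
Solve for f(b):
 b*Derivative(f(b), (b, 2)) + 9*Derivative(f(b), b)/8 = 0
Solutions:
 f(b) = C1 + C2/b^(1/8)


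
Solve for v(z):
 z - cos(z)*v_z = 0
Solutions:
 v(z) = C1 + Integral(z/cos(z), z)


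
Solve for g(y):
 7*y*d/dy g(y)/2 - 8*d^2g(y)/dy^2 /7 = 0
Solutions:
 g(y) = C1 + C2*erfi(7*sqrt(2)*y/8)


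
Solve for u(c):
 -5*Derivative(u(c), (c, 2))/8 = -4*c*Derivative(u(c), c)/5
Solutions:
 u(c) = C1 + C2*erfi(4*c/5)


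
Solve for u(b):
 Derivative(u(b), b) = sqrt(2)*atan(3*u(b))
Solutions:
 Integral(1/atan(3*_y), (_y, u(b))) = C1 + sqrt(2)*b


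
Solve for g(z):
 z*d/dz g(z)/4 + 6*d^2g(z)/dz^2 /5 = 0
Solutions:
 g(z) = C1 + C2*erf(sqrt(15)*z/12)


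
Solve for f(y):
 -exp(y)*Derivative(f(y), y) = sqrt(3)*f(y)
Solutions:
 f(y) = C1*exp(sqrt(3)*exp(-y))


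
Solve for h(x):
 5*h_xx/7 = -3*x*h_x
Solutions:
 h(x) = C1 + C2*erf(sqrt(210)*x/10)


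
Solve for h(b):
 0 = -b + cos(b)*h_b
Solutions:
 h(b) = C1 + Integral(b/cos(b), b)


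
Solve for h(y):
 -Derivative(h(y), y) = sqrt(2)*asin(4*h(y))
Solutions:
 Integral(1/asin(4*_y), (_y, h(y))) = C1 - sqrt(2)*y


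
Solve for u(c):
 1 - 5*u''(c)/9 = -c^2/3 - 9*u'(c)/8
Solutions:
 u(c) = C1 + C2*exp(81*c/40) - 8*c^3/81 - 320*c^2/2187 - 183064*c/177147


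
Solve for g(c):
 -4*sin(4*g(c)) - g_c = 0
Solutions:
 g(c) = -acos((-C1 - exp(32*c))/(C1 - exp(32*c)))/4 + pi/2
 g(c) = acos((-C1 - exp(32*c))/(C1 - exp(32*c)))/4


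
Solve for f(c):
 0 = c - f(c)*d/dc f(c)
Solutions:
 f(c) = -sqrt(C1 + c^2)
 f(c) = sqrt(C1 + c^2)


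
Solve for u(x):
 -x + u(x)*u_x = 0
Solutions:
 u(x) = -sqrt(C1 + x^2)
 u(x) = sqrt(C1 + x^2)


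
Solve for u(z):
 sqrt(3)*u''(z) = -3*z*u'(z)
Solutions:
 u(z) = C1 + C2*erf(sqrt(2)*3^(1/4)*z/2)


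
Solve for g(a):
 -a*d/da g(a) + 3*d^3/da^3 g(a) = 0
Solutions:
 g(a) = C1 + Integral(C2*airyai(3^(2/3)*a/3) + C3*airybi(3^(2/3)*a/3), a)


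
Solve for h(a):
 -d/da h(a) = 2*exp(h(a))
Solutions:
 h(a) = log(1/(C1 + 2*a))


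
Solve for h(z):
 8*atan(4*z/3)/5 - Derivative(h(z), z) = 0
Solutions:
 h(z) = C1 + 8*z*atan(4*z/3)/5 - 3*log(16*z^2 + 9)/5


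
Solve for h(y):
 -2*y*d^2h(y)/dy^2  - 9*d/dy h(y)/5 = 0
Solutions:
 h(y) = C1 + C2*y^(1/10)


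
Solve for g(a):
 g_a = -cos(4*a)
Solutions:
 g(a) = C1 - sin(4*a)/4


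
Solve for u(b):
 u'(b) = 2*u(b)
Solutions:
 u(b) = C1*exp(2*b)


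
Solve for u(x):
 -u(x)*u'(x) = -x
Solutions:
 u(x) = -sqrt(C1 + x^2)
 u(x) = sqrt(C1 + x^2)


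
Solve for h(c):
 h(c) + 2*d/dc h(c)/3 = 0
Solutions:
 h(c) = C1*exp(-3*c/2)


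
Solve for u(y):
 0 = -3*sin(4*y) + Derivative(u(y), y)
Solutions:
 u(y) = C1 - 3*cos(4*y)/4


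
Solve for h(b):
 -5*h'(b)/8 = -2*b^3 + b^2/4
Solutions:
 h(b) = C1 + 4*b^4/5 - 2*b^3/15


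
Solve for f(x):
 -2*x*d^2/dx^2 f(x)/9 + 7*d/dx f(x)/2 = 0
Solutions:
 f(x) = C1 + C2*x^(67/4)


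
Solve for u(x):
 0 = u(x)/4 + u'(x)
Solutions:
 u(x) = C1*exp(-x/4)


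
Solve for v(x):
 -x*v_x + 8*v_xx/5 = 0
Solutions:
 v(x) = C1 + C2*erfi(sqrt(5)*x/4)


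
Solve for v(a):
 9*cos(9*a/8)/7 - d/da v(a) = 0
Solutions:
 v(a) = C1 + 8*sin(9*a/8)/7


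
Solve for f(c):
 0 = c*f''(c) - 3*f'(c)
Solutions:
 f(c) = C1 + C2*c^4


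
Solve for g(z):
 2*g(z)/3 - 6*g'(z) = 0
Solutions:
 g(z) = C1*exp(z/9)


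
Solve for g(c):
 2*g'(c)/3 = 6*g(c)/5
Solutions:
 g(c) = C1*exp(9*c/5)


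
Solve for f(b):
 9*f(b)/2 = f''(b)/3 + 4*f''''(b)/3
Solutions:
 f(b) = C1*exp(-sqrt(2)*b*sqrt(-1 + sqrt(217))/4) + C2*exp(sqrt(2)*b*sqrt(-1 + sqrt(217))/4) + C3*sin(sqrt(2)*b*sqrt(1 + sqrt(217))/4) + C4*cos(sqrt(2)*b*sqrt(1 + sqrt(217))/4)


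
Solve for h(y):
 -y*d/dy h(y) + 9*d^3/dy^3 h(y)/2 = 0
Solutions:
 h(y) = C1 + Integral(C2*airyai(6^(1/3)*y/3) + C3*airybi(6^(1/3)*y/3), y)


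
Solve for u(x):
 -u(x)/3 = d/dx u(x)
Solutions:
 u(x) = C1*exp(-x/3)


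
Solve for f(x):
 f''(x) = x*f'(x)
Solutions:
 f(x) = C1 + C2*erfi(sqrt(2)*x/2)


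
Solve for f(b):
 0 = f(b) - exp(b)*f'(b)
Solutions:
 f(b) = C1*exp(-exp(-b))


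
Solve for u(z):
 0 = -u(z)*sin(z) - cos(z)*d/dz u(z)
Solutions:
 u(z) = C1*cos(z)


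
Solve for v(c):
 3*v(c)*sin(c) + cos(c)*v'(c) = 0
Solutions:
 v(c) = C1*cos(c)^3


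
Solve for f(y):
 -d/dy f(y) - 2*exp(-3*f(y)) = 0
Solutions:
 f(y) = log(C1 - 6*y)/3
 f(y) = log((-3^(1/3) - 3^(5/6)*I)*(C1 - 2*y)^(1/3)/2)
 f(y) = log((-3^(1/3) + 3^(5/6)*I)*(C1 - 2*y)^(1/3)/2)


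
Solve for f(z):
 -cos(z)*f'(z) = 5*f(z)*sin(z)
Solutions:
 f(z) = C1*cos(z)^5


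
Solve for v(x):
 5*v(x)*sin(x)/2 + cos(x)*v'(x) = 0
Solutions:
 v(x) = C1*cos(x)^(5/2)


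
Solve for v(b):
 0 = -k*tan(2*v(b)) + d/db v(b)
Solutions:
 v(b) = -asin(C1*exp(2*b*k))/2 + pi/2
 v(b) = asin(C1*exp(2*b*k))/2


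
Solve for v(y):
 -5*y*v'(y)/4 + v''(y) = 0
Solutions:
 v(y) = C1 + C2*erfi(sqrt(10)*y/4)


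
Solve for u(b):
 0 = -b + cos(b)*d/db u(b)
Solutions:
 u(b) = C1 + Integral(b/cos(b), b)


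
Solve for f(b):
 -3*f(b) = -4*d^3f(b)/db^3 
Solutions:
 f(b) = C3*exp(6^(1/3)*b/2) + (C1*sin(2^(1/3)*3^(5/6)*b/4) + C2*cos(2^(1/3)*3^(5/6)*b/4))*exp(-6^(1/3)*b/4)


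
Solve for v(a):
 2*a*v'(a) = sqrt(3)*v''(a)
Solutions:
 v(a) = C1 + C2*erfi(3^(3/4)*a/3)


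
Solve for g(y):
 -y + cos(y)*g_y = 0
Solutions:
 g(y) = C1 + Integral(y/cos(y), y)


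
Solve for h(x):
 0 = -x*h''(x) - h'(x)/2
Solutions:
 h(x) = C1 + C2*sqrt(x)


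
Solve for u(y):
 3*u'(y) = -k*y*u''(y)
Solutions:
 u(y) = C1 + y^(((re(k) - 3)*re(k) + im(k)^2)/(re(k)^2 + im(k)^2))*(C2*sin(3*log(y)*Abs(im(k))/(re(k)^2 + im(k)^2)) + C3*cos(3*log(y)*im(k)/(re(k)^2 + im(k)^2)))


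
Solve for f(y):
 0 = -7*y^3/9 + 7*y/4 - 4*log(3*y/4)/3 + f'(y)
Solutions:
 f(y) = C1 + 7*y^4/36 - 7*y^2/8 + 4*y*log(y)/3 - 8*y*log(2)/3 - 4*y/3 + 4*y*log(3)/3


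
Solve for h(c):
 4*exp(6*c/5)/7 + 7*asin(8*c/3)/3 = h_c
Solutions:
 h(c) = C1 + 7*c*asin(8*c/3)/3 + 7*sqrt(9 - 64*c^2)/24 + 10*exp(6*c/5)/21


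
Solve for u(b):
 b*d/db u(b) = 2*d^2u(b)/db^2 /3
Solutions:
 u(b) = C1 + C2*erfi(sqrt(3)*b/2)


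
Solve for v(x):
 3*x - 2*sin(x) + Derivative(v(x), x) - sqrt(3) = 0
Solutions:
 v(x) = C1 - 3*x^2/2 + sqrt(3)*x - 2*cos(x)


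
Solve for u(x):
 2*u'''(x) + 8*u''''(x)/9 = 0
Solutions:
 u(x) = C1 + C2*x + C3*x^2 + C4*exp(-9*x/4)


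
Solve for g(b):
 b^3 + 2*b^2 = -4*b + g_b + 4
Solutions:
 g(b) = C1 + b^4/4 + 2*b^3/3 + 2*b^2 - 4*b


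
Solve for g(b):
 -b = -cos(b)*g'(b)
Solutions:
 g(b) = C1 + Integral(b/cos(b), b)


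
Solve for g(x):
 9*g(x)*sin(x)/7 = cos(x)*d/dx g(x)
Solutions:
 g(x) = C1/cos(x)^(9/7)


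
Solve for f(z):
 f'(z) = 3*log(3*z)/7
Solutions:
 f(z) = C1 + 3*z*log(z)/7 - 3*z/7 + 3*z*log(3)/7


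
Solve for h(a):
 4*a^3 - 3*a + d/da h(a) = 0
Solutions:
 h(a) = C1 - a^4 + 3*a^2/2


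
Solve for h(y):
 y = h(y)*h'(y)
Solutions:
 h(y) = -sqrt(C1 + y^2)
 h(y) = sqrt(C1 + y^2)


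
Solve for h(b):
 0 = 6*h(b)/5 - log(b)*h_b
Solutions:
 h(b) = C1*exp(6*li(b)/5)


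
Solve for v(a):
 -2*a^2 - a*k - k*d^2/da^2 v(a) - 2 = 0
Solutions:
 v(a) = C1 + C2*a - a^4/(6*k) - a^3/6 - a^2/k


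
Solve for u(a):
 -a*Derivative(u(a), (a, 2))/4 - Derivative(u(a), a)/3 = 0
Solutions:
 u(a) = C1 + C2/a^(1/3)


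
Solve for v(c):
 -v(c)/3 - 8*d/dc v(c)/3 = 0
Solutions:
 v(c) = C1*exp(-c/8)


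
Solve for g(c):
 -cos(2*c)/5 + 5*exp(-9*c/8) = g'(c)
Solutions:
 g(c) = C1 - sin(2*c)/10 - 40*exp(-9*c/8)/9


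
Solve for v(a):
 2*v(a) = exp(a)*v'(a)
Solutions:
 v(a) = C1*exp(-2*exp(-a))


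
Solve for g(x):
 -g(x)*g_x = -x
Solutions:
 g(x) = -sqrt(C1 + x^2)
 g(x) = sqrt(C1 + x^2)


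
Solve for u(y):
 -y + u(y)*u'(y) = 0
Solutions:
 u(y) = -sqrt(C1 + y^2)
 u(y) = sqrt(C1 + y^2)


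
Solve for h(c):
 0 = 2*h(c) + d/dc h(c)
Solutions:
 h(c) = C1*exp(-2*c)


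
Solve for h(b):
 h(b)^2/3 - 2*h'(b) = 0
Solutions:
 h(b) = -6/(C1 + b)


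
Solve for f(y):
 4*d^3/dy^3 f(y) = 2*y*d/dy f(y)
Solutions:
 f(y) = C1 + Integral(C2*airyai(2^(2/3)*y/2) + C3*airybi(2^(2/3)*y/2), y)


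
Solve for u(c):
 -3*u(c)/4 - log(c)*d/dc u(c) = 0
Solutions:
 u(c) = C1*exp(-3*li(c)/4)


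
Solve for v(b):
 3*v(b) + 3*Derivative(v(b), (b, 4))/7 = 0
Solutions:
 v(b) = (C1*sin(sqrt(2)*7^(1/4)*b/2) + C2*cos(sqrt(2)*7^(1/4)*b/2))*exp(-sqrt(2)*7^(1/4)*b/2) + (C3*sin(sqrt(2)*7^(1/4)*b/2) + C4*cos(sqrt(2)*7^(1/4)*b/2))*exp(sqrt(2)*7^(1/4)*b/2)


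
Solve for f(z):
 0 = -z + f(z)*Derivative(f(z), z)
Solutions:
 f(z) = -sqrt(C1 + z^2)
 f(z) = sqrt(C1 + z^2)


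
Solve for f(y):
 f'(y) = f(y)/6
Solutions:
 f(y) = C1*exp(y/6)


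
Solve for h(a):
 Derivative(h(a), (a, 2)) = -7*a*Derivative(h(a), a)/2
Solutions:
 h(a) = C1 + C2*erf(sqrt(7)*a/2)


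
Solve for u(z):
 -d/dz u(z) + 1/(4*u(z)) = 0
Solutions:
 u(z) = -sqrt(C1 + 2*z)/2
 u(z) = sqrt(C1 + 2*z)/2


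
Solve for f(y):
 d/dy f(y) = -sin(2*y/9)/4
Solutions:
 f(y) = C1 + 9*cos(2*y/9)/8


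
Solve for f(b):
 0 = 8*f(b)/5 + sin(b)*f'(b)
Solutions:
 f(b) = C1*(cos(b) + 1)^(4/5)/(cos(b) - 1)^(4/5)


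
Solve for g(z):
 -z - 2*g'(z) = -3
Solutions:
 g(z) = C1 - z^2/4 + 3*z/2


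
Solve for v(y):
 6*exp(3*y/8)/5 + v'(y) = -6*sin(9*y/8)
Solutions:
 v(y) = C1 - 16*exp(3*y/8)/5 + 16*cos(9*y/8)/3


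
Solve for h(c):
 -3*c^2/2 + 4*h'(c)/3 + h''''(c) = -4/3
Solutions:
 h(c) = C1 + C4*exp(-6^(2/3)*c/3) + 3*c^3/8 - c + (C2*sin(2^(2/3)*3^(1/6)*c/2) + C3*cos(2^(2/3)*3^(1/6)*c/2))*exp(6^(2/3)*c/6)


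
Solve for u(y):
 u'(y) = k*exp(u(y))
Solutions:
 u(y) = log(-1/(C1 + k*y))


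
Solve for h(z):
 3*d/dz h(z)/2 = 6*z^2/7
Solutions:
 h(z) = C1 + 4*z^3/21


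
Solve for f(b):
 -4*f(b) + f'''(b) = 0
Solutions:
 f(b) = C3*exp(2^(2/3)*b) + (C1*sin(2^(2/3)*sqrt(3)*b/2) + C2*cos(2^(2/3)*sqrt(3)*b/2))*exp(-2^(2/3)*b/2)


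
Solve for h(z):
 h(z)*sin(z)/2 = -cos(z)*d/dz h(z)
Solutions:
 h(z) = C1*sqrt(cos(z))


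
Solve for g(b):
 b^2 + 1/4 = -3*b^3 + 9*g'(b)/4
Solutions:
 g(b) = C1 + b^4/3 + 4*b^3/27 + b/9


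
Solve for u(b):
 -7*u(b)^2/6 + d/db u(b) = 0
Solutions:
 u(b) = -6/(C1 + 7*b)


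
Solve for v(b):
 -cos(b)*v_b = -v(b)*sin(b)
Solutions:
 v(b) = C1/cos(b)


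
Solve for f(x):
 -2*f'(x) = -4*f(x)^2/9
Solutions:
 f(x) = -9/(C1 + 2*x)


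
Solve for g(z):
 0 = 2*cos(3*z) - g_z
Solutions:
 g(z) = C1 + 2*sin(3*z)/3


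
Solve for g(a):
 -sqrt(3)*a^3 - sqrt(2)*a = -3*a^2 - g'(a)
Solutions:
 g(a) = C1 + sqrt(3)*a^4/4 - a^3 + sqrt(2)*a^2/2


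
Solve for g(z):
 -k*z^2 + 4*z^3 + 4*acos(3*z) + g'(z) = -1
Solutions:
 g(z) = C1 + k*z^3/3 - z^4 - 4*z*acos(3*z) - z + 4*sqrt(1 - 9*z^2)/3


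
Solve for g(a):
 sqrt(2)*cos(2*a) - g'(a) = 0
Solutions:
 g(a) = C1 + sqrt(2)*sin(2*a)/2


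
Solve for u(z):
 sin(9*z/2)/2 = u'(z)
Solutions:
 u(z) = C1 - cos(9*z/2)/9


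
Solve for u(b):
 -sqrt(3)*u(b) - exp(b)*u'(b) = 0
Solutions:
 u(b) = C1*exp(sqrt(3)*exp(-b))


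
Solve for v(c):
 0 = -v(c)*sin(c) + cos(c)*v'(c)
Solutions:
 v(c) = C1/cos(c)


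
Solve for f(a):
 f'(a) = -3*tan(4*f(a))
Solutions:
 f(a) = -asin(C1*exp(-12*a))/4 + pi/4
 f(a) = asin(C1*exp(-12*a))/4


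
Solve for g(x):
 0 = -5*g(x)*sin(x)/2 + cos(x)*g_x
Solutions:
 g(x) = C1/cos(x)^(5/2)


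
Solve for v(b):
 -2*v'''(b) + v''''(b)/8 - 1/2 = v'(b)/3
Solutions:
 v(b) = C1 + C2*exp(b*(-2^(2/3)*(33*sqrt(17) + 1033)^(1/3) - 128*2^(1/3)/(33*sqrt(17) + 1033)^(1/3) + 32)/6)*sin(2^(1/3)*sqrt(3)*b*(-2^(1/3)*(33*sqrt(17) + 1033)^(1/3) + 128/(33*sqrt(17) + 1033)^(1/3))/6) + C3*exp(b*(-2^(2/3)*(33*sqrt(17) + 1033)^(1/3) - 128*2^(1/3)/(33*sqrt(17) + 1033)^(1/3) + 32)/6)*cos(2^(1/3)*sqrt(3)*b*(-2^(1/3)*(33*sqrt(17) + 1033)^(1/3) + 128/(33*sqrt(17) + 1033)^(1/3))/6) + C4*exp(b*(128*2^(1/3)/(33*sqrt(17) + 1033)^(1/3) + 16 + 2^(2/3)*(33*sqrt(17) + 1033)^(1/3))/3) - 3*b/2


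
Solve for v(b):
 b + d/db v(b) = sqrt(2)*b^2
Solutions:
 v(b) = C1 + sqrt(2)*b^3/3 - b^2/2


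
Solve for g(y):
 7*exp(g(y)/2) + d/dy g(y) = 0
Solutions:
 g(y) = 2*log(1/(C1 + 7*y)) + 2*log(2)


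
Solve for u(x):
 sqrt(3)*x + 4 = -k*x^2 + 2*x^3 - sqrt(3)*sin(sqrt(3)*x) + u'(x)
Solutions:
 u(x) = C1 + k*x^3/3 - x^4/2 + sqrt(3)*x^2/2 + 4*x - cos(sqrt(3)*x)


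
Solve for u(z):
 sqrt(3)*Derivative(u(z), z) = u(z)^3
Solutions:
 u(z) = -sqrt(6)*sqrt(-1/(C1 + sqrt(3)*z))/2
 u(z) = sqrt(6)*sqrt(-1/(C1 + sqrt(3)*z))/2


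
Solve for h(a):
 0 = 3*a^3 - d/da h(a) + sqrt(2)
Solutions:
 h(a) = C1 + 3*a^4/4 + sqrt(2)*a


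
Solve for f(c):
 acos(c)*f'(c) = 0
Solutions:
 f(c) = C1


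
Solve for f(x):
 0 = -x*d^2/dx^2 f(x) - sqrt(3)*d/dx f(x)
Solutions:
 f(x) = C1 + C2*x^(1 - sqrt(3))


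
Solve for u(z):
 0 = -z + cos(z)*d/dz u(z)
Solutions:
 u(z) = C1 + Integral(z/cos(z), z)


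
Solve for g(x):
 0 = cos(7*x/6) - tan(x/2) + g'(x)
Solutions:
 g(x) = C1 - 2*log(cos(x/2)) - 6*sin(7*x/6)/7


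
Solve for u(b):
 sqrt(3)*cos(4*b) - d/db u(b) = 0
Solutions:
 u(b) = C1 + sqrt(3)*sin(4*b)/4


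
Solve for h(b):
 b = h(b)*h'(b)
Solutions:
 h(b) = -sqrt(C1 + b^2)
 h(b) = sqrt(C1 + b^2)


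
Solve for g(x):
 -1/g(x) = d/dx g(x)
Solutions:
 g(x) = -sqrt(C1 - 2*x)
 g(x) = sqrt(C1 - 2*x)


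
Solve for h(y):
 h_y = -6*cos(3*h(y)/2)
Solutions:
 h(y) = -2*asin((C1 + exp(18*y))/(C1 - exp(18*y)))/3 + 2*pi/3
 h(y) = 2*asin((C1 + exp(18*y))/(C1 - exp(18*y)))/3


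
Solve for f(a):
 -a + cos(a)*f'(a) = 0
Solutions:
 f(a) = C1 + Integral(a/cos(a), a)


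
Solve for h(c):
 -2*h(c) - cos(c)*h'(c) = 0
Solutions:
 h(c) = C1*(sin(c) - 1)/(sin(c) + 1)


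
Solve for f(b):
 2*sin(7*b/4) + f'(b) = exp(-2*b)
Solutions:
 f(b) = C1 + 8*cos(7*b/4)/7 - exp(-2*b)/2


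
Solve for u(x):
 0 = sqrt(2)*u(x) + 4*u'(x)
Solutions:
 u(x) = C1*exp(-sqrt(2)*x/4)


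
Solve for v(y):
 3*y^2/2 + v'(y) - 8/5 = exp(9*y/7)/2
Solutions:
 v(y) = C1 - y^3/2 + 8*y/5 + 7*exp(9*y/7)/18


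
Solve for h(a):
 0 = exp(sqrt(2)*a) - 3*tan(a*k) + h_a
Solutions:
 h(a) = C1 + 3*Piecewise((-log(cos(a*k))/k, Ne(k, 0)), (0, True)) - sqrt(2)*exp(sqrt(2)*a)/2


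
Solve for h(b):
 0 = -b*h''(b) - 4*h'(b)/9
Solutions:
 h(b) = C1 + C2*b^(5/9)


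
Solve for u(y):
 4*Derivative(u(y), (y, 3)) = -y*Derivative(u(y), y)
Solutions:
 u(y) = C1 + Integral(C2*airyai(-2^(1/3)*y/2) + C3*airybi(-2^(1/3)*y/2), y)


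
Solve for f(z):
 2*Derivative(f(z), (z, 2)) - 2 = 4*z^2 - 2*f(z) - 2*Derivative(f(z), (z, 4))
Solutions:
 f(z) = 2*z^2 + (C1*sin(sqrt(3)*z/2) + C2*cos(sqrt(3)*z/2))*exp(-z/2) + (C3*sin(sqrt(3)*z/2) + C4*cos(sqrt(3)*z/2))*exp(z/2) - 3


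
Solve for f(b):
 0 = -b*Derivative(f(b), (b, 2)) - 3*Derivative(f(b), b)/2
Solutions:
 f(b) = C1 + C2/sqrt(b)


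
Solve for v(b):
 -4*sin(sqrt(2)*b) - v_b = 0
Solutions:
 v(b) = C1 + 2*sqrt(2)*cos(sqrt(2)*b)


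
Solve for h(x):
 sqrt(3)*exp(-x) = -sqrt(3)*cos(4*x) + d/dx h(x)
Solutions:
 h(x) = C1 + sqrt(3)*sin(4*x)/4 - sqrt(3)*exp(-x)


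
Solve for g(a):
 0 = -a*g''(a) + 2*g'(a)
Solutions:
 g(a) = C1 + C2*a^3


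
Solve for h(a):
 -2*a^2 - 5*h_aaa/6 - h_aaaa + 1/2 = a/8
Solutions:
 h(a) = C1 + C2*a + C3*a^2 + C4*exp(-5*a/6) - a^5/25 + 187*a^4/800 - 511*a^3/500


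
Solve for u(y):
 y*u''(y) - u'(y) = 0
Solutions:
 u(y) = C1 + C2*y^2


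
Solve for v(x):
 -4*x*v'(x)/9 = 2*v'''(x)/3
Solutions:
 v(x) = C1 + Integral(C2*airyai(-2^(1/3)*3^(2/3)*x/3) + C3*airybi(-2^(1/3)*3^(2/3)*x/3), x)


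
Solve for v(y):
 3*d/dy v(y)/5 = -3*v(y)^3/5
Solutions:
 v(y) = -sqrt(2)*sqrt(-1/(C1 - y))/2
 v(y) = sqrt(2)*sqrt(-1/(C1 - y))/2


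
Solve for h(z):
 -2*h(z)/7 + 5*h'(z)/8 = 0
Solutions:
 h(z) = C1*exp(16*z/35)


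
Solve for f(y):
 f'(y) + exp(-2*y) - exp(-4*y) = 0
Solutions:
 f(y) = C1 + exp(-2*y)/2 - exp(-4*y)/4


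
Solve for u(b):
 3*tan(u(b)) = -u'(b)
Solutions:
 u(b) = pi - asin(C1*exp(-3*b))
 u(b) = asin(C1*exp(-3*b))


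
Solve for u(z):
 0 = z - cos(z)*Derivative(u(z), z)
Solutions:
 u(z) = C1 + Integral(z/cos(z), z)


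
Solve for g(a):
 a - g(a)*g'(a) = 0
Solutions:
 g(a) = -sqrt(C1 + a^2)
 g(a) = sqrt(C1 + a^2)


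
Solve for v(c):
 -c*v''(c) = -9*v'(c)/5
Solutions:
 v(c) = C1 + C2*c^(14/5)


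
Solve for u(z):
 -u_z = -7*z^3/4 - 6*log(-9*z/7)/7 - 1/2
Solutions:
 u(z) = C1 + 7*z^4/16 + 6*z*log(-z)/7 + z*(-12*log(7) - 5 + 24*log(3))/14


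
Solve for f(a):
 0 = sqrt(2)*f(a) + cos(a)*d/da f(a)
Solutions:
 f(a) = C1*(sin(a) - 1)^(sqrt(2)/2)/(sin(a) + 1)^(sqrt(2)/2)


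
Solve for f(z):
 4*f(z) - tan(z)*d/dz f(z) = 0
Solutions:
 f(z) = C1*sin(z)^4


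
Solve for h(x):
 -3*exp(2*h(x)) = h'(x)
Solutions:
 h(x) = log(-sqrt(-1/(C1 - 3*x))) - log(2)/2
 h(x) = log(-1/(C1 - 3*x))/2 - log(2)/2


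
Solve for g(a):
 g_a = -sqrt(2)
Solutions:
 g(a) = C1 - sqrt(2)*a


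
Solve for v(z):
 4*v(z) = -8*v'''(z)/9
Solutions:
 v(z) = C3*exp(-6^(2/3)*z/2) + (C1*sin(3*2^(2/3)*3^(1/6)*z/4) + C2*cos(3*2^(2/3)*3^(1/6)*z/4))*exp(6^(2/3)*z/4)


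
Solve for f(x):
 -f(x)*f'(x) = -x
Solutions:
 f(x) = -sqrt(C1 + x^2)
 f(x) = sqrt(C1 + x^2)


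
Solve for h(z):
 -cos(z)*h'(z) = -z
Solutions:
 h(z) = C1 + Integral(z/cos(z), z)


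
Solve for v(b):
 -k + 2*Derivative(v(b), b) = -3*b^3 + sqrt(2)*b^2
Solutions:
 v(b) = C1 - 3*b^4/8 + sqrt(2)*b^3/6 + b*k/2


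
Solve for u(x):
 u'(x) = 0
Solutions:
 u(x) = C1


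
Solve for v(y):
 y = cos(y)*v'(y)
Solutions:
 v(y) = C1 + Integral(y/cos(y), y)


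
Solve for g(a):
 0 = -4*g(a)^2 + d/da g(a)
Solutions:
 g(a) = -1/(C1 + 4*a)


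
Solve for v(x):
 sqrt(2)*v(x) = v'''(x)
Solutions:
 v(x) = C3*exp(2^(1/6)*x) + (C1*sin(2^(1/6)*sqrt(3)*x/2) + C2*cos(2^(1/6)*sqrt(3)*x/2))*exp(-2^(1/6)*x/2)


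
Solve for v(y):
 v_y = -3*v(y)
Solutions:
 v(y) = C1*exp(-3*y)


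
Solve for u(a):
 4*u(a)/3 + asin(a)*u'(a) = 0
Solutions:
 u(a) = C1*exp(-4*Integral(1/asin(a), a)/3)


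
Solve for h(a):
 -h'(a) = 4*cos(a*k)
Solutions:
 h(a) = C1 - 4*sin(a*k)/k


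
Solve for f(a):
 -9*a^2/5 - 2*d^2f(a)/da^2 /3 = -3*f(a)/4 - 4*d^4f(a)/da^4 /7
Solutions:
 f(a) = 12*a^2/5 + (C1*sin(21^(1/4)*a*sin(atan(2*sqrt(35)/7)/2)/2) + C2*cos(21^(1/4)*a*sin(atan(2*sqrt(35)/7)/2)/2))*exp(-21^(1/4)*a*cos(atan(2*sqrt(35)/7)/2)/2) + (C3*sin(21^(1/4)*a*sin(atan(2*sqrt(35)/7)/2)/2) + C4*cos(21^(1/4)*a*sin(atan(2*sqrt(35)/7)/2)/2))*exp(21^(1/4)*a*cos(atan(2*sqrt(35)/7)/2)/2) + 64/15


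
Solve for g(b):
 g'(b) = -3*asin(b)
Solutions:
 g(b) = C1 - 3*b*asin(b) - 3*sqrt(1 - b^2)


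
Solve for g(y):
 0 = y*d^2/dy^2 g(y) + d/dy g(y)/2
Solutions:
 g(y) = C1 + C2*sqrt(y)


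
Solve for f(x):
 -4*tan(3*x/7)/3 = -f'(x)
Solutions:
 f(x) = C1 - 28*log(cos(3*x/7))/9


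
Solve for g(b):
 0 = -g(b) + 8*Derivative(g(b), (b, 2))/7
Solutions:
 g(b) = C1*exp(-sqrt(14)*b/4) + C2*exp(sqrt(14)*b/4)


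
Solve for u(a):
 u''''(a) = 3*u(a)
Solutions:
 u(a) = C1*exp(-3^(1/4)*a) + C2*exp(3^(1/4)*a) + C3*sin(3^(1/4)*a) + C4*cos(3^(1/4)*a)


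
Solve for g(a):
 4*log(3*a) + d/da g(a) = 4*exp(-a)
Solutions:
 g(a) = C1 - 4*a*log(a) + 4*a*(1 - log(3)) - 4*exp(-a)


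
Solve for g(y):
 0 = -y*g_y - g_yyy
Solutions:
 g(y) = C1 + Integral(C2*airyai(-y) + C3*airybi(-y), y)


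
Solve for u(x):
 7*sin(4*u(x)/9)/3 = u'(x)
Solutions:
 -7*x/3 + 9*log(cos(4*u(x)/9) - 1)/8 - 9*log(cos(4*u(x)/9) + 1)/8 = C1


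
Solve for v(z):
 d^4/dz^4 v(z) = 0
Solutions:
 v(z) = C1 + C2*z + C3*z^2 + C4*z^3


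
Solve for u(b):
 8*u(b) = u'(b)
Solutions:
 u(b) = C1*exp(8*b)


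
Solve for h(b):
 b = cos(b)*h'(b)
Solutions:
 h(b) = C1 + Integral(b/cos(b), b)


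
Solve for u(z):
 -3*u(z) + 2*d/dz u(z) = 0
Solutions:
 u(z) = C1*exp(3*z/2)


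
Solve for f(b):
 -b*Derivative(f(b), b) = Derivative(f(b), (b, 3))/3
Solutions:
 f(b) = C1 + Integral(C2*airyai(-3^(1/3)*b) + C3*airybi(-3^(1/3)*b), b)


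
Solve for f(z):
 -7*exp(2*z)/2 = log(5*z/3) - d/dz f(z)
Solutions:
 f(z) = C1 + z*log(z) + z*(-log(3) - 1 + log(5)) + 7*exp(2*z)/4


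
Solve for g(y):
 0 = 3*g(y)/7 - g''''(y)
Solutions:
 g(y) = C1*exp(-3^(1/4)*7^(3/4)*y/7) + C2*exp(3^(1/4)*7^(3/4)*y/7) + C3*sin(3^(1/4)*7^(3/4)*y/7) + C4*cos(3^(1/4)*7^(3/4)*y/7)


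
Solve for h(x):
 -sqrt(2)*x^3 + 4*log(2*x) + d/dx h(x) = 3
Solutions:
 h(x) = C1 + sqrt(2)*x^4/4 - 4*x*log(x) - x*log(16) + 7*x


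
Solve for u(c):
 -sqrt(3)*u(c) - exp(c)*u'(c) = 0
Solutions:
 u(c) = C1*exp(sqrt(3)*exp(-c))


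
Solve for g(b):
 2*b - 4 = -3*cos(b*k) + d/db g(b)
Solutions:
 g(b) = C1 + b^2 - 4*b + 3*sin(b*k)/k


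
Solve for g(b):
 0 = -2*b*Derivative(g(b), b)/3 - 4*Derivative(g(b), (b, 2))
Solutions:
 g(b) = C1 + C2*erf(sqrt(3)*b/6)


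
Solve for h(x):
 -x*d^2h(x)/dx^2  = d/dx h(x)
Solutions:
 h(x) = C1 + C2*log(x)


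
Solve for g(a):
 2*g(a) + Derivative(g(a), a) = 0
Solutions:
 g(a) = C1*exp(-2*a)


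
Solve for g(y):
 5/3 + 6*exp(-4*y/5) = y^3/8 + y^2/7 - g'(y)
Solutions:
 g(y) = C1 + y^4/32 + y^3/21 - 5*y/3 + 15*exp(-4*y/5)/2


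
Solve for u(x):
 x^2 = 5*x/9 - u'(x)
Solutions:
 u(x) = C1 - x^3/3 + 5*x^2/18


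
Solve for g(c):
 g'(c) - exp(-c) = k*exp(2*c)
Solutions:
 g(c) = C1 + k*exp(2*c)/2 - exp(-c)


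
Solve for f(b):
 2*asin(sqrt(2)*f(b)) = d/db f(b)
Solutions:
 Integral(1/asin(sqrt(2)*_y), (_y, f(b))) = C1 + 2*b


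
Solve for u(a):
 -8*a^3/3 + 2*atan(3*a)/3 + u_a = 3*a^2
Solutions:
 u(a) = C1 + 2*a^4/3 + a^3 - 2*a*atan(3*a)/3 + log(9*a^2 + 1)/9


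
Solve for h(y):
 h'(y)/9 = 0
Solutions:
 h(y) = C1


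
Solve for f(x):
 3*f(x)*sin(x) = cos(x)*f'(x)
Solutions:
 f(x) = C1/cos(x)^3


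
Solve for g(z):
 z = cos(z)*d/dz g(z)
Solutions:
 g(z) = C1 + Integral(z/cos(z), z)


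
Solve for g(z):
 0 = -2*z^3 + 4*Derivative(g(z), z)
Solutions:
 g(z) = C1 + z^4/8


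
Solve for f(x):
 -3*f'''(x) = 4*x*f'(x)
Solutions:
 f(x) = C1 + Integral(C2*airyai(-6^(2/3)*x/3) + C3*airybi(-6^(2/3)*x/3), x)


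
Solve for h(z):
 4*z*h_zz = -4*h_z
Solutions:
 h(z) = C1 + C2*log(z)


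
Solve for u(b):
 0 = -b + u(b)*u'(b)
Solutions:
 u(b) = -sqrt(C1 + b^2)
 u(b) = sqrt(C1 + b^2)


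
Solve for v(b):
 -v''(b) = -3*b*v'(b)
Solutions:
 v(b) = C1 + C2*erfi(sqrt(6)*b/2)


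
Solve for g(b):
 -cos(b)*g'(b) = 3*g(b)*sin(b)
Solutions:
 g(b) = C1*cos(b)^3


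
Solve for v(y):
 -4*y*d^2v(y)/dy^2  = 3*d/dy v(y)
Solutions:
 v(y) = C1 + C2*y^(1/4)


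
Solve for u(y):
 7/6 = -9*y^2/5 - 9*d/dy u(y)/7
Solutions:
 u(y) = C1 - 7*y^3/15 - 49*y/54


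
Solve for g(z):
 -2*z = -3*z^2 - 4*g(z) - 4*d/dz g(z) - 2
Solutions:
 g(z) = C1*exp(-z) - 3*z^2/4 + 2*z - 5/2


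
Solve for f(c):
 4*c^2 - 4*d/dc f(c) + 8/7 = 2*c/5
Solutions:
 f(c) = C1 + c^3/3 - c^2/20 + 2*c/7


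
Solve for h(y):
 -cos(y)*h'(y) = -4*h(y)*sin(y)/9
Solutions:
 h(y) = C1/cos(y)^(4/9)


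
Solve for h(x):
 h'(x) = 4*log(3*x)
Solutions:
 h(x) = C1 + 4*x*log(x) - 4*x + x*log(81)


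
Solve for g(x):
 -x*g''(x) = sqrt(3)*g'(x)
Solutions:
 g(x) = C1 + C2*x^(1 - sqrt(3))


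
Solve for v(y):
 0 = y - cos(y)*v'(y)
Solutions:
 v(y) = C1 + Integral(y/cos(y), y)


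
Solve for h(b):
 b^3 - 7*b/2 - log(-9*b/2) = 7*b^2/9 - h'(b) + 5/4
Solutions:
 h(b) = C1 - b^4/4 + 7*b^3/27 + 7*b^2/4 + b*log(-b) + b*(-log(2) + 1/4 + 2*log(3))


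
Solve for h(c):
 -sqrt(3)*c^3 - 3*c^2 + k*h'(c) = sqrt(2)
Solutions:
 h(c) = C1 + sqrt(3)*c^4/(4*k) + c^3/k + sqrt(2)*c/k


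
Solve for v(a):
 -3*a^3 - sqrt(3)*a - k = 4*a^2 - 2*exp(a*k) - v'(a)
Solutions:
 v(a) = C1 + 3*a^4/4 + 4*a^3/3 + sqrt(3)*a^2/2 + a*k - 2*exp(a*k)/k


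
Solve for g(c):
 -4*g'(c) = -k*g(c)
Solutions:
 g(c) = C1*exp(c*k/4)


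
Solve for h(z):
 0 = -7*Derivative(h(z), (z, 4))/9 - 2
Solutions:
 h(z) = C1 + C2*z + C3*z^2 + C4*z^3 - 3*z^4/28


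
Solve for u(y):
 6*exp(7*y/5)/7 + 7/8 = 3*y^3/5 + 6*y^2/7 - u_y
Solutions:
 u(y) = C1 + 3*y^4/20 + 2*y^3/7 - 7*y/8 - 30*exp(7*y/5)/49


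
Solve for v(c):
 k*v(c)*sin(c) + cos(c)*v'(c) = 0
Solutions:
 v(c) = C1*exp(k*log(cos(c)))


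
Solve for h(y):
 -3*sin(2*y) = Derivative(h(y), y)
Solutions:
 h(y) = C1 + 3*cos(2*y)/2


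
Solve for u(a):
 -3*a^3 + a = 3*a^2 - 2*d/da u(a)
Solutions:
 u(a) = C1 + 3*a^4/8 + a^3/2 - a^2/4


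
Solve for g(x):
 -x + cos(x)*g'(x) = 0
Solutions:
 g(x) = C1 + Integral(x/cos(x), x)


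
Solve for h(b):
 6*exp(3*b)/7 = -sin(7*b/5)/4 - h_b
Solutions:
 h(b) = C1 - 2*exp(3*b)/7 + 5*cos(7*b/5)/28


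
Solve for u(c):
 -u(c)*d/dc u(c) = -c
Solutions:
 u(c) = -sqrt(C1 + c^2)
 u(c) = sqrt(C1 + c^2)


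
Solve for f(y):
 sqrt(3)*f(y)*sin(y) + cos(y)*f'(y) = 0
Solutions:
 f(y) = C1*cos(y)^(sqrt(3))


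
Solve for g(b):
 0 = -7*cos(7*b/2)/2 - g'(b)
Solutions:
 g(b) = C1 - sin(7*b/2)


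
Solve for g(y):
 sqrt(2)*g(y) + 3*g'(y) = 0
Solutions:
 g(y) = C1*exp(-sqrt(2)*y/3)


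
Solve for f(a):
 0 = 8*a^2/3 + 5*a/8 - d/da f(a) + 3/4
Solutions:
 f(a) = C1 + 8*a^3/9 + 5*a^2/16 + 3*a/4


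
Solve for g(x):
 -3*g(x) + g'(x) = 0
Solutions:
 g(x) = C1*exp(3*x)


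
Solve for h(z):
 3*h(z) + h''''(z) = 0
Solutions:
 h(z) = (C1*sin(sqrt(2)*3^(1/4)*z/2) + C2*cos(sqrt(2)*3^(1/4)*z/2))*exp(-sqrt(2)*3^(1/4)*z/2) + (C3*sin(sqrt(2)*3^(1/4)*z/2) + C4*cos(sqrt(2)*3^(1/4)*z/2))*exp(sqrt(2)*3^(1/4)*z/2)


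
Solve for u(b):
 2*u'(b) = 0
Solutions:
 u(b) = C1


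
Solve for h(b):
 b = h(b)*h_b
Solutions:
 h(b) = -sqrt(C1 + b^2)
 h(b) = sqrt(C1 + b^2)


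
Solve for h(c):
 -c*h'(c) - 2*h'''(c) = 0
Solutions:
 h(c) = C1 + Integral(C2*airyai(-2^(2/3)*c/2) + C3*airybi(-2^(2/3)*c/2), c)


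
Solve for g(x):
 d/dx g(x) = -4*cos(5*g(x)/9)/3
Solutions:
 4*x/3 - 9*log(sin(5*g(x)/9) - 1)/10 + 9*log(sin(5*g(x)/9) + 1)/10 = C1


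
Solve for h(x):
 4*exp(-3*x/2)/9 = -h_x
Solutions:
 h(x) = C1 + 8*exp(-3*x/2)/27


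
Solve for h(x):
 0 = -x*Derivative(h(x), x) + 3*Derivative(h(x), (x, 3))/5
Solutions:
 h(x) = C1 + Integral(C2*airyai(3^(2/3)*5^(1/3)*x/3) + C3*airybi(3^(2/3)*5^(1/3)*x/3), x)


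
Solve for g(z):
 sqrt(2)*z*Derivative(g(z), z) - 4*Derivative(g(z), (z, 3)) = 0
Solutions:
 g(z) = C1 + Integral(C2*airyai(sqrt(2)*z/2) + C3*airybi(sqrt(2)*z/2), z)


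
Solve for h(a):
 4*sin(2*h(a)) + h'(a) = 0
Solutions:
 h(a) = pi - acos((-C1 - exp(16*a))/(C1 - exp(16*a)))/2
 h(a) = acos((-C1 - exp(16*a))/(C1 - exp(16*a)))/2


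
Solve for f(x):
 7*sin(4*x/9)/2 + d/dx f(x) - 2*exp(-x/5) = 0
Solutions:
 f(x) = C1 + 63*cos(4*x/9)/8 - 10*exp(-x/5)


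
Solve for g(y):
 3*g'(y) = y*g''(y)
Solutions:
 g(y) = C1 + C2*y^4


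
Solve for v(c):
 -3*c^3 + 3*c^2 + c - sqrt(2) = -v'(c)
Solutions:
 v(c) = C1 + 3*c^4/4 - c^3 - c^2/2 + sqrt(2)*c


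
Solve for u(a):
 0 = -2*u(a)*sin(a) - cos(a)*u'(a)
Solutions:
 u(a) = C1*cos(a)^2


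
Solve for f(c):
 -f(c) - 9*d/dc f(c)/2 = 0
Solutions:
 f(c) = C1*exp(-2*c/9)


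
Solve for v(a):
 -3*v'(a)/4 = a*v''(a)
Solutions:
 v(a) = C1 + C2*a^(1/4)


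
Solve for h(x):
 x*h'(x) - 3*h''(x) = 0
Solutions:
 h(x) = C1 + C2*erfi(sqrt(6)*x/6)


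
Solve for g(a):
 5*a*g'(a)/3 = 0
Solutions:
 g(a) = C1


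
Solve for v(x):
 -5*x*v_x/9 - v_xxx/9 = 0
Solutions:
 v(x) = C1 + Integral(C2*airyai(-5^(1/3)*x) + C3*airybi(-5^(1/3)*x), x)


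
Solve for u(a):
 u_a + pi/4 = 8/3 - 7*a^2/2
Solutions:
 u(a) = C1 - 7*a^3/6 - pi*a/4 + 8*a/3


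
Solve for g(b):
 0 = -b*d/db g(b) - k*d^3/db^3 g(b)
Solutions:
 g(b) = C1 + Integral(C2*airyai(b*(-1/k)^(1/3)) + C3*airybi(b*(-1/k)^(1/3)), b)


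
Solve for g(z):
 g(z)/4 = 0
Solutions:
 g(z) = 0


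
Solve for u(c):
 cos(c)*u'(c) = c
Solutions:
 u(c) = C1 + Integral(c/cos(c), c)


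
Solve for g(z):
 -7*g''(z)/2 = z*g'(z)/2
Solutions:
 g(z) = C1 + C2*erf(sqrt(14)*z/14)


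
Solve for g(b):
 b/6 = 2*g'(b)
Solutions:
 g(b) = C1 + b^2/24


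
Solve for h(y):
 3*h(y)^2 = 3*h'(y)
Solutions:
 h(y) = -1/(C1 + y)


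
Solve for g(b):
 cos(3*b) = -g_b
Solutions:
 g(b) = C1 - sin(3*b)/3


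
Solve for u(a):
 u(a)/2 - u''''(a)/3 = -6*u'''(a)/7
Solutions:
 u(a) = C1*exp(a*(9 - 7*sqrt(-2*7^(2/3)/(-243 + sqrt(78257))^(1/3) + 7^(1/3)*(-243 + sqrt(78257))^(1/3)/7 + 81/49))/14)*sin(a*sqrt(-162/49 - 2*7^(2/3)/(-243 + sqrt(78257))^(1/3) + 7^(1/3)*(-243 + sqrt(78257))^(1/3)/7 + 1458/(343*sqrt(-2*7^(2/3)/(-243 + sqrt(78257))^(1/3) + 7^(1/3)*(-243 + sqrt(78257))^(1/3)/7 + 81/49)))/2) + C2*exp(a*(9 - 7*sqrt(-2*7^(2/3)/(-243 + sqrt(78257))^(1/3) + 7^(1/3)*(-243 + sqrt(78257))^(1/3)/7 + 81/49))/14)*cos(a*sqrt(-162/49 - 2*7^(2/3)/(-243 + sqrt(78257))^(1/3) + 7^(1/3)*(-243 + sqrt(78257))^(1/3)/7 + 1458/(343*sqrt(-2*7^(2/3)/(-243 + sqrt(78257))^(1/3) + 7^(1/3)*(-243 + sqrt(78257))^(1/3)/7 + 81/49)))/2) + C3*exp(a*(7*sqrt(-2*7^(2/3)/(-243 + sqrt(78257))^(1/3) + 7^(1/3)*(-243 + sqrt(78257))^(1/3)/7 + 81/49) + 9 + 7*sqrt(-7^(1/3)*(-243 + sqrt(78257))^(1/3)/7 + 2*7^(2/3)/(-243 + sqrt(78257))^(1/3) + 162/49 + 1458/(343*sqrt(-2*7^(2/3)/(-243 + sqrt(78257))^(1/3) + 7^(1/3)*(-243 + sqrt(78257))^(1/3)/7 + 81/49))))/14) + C4*exp(a*(-7*sqrt(-7^(1/3)*(-243 + sqrt(78257))^(1/3)/7 + 2*7^(2/3)/(-243 + sqrt(78257))^(1/3) + 162/49 + 1458/(343*sqrt(-2*7^(2/3)/(-243 + sqrt(78257))^(1/3) + 7^(1/3)*(-243 + sqrt(78257))^(1/3)/7 + 81/49))) + 7*sqrt(-2*7^(2/3)/(-243 + sqrt(78257))^(1/3) + 7^(1/3)*(-243 + sqrt(78257))^(1/3)/7 + 81/49) + 9)/14)


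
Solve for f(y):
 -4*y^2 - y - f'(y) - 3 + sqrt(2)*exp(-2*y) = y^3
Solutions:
 f(y) = C1 - y^4/4 - 4*y^3/3 - y^2/2 - 3*y - sqrt(2)*exp(-2*y)/2


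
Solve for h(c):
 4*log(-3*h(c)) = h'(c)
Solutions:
 -Integral(1/(log(-_y) + log(3)), (_y, h(c)))/4 = C1 - c


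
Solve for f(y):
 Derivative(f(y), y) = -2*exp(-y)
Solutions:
 f(y) = C1 + 2*exp(-y)


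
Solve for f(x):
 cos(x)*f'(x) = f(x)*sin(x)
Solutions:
 f(x) = C1/cos(x)


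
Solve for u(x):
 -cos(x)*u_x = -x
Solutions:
 u(x) = C1 + Integral(x/cos(x), x)


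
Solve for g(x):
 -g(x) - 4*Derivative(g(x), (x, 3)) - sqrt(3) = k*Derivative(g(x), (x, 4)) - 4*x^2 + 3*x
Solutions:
 g(x) = C1*exp(x*Piecewise((-sqrt(-2*2^(1/3)*(-1/k^3)^(1/3) + 4/k^2)/2 - sqrt(2*2^(1/3)*(-1/k^3)^(1/3) + 8/k^2 + 16/(k^3*sqrt(-2*2^(1/3)*(-1/k^3)^(1/3) + 4/k^2)))/2 - 1/k, Eq(1/k, 0)), (-sqrt(2*(sqrt(-1/(27*k^3) + k^(-6)) + k^(-3))^(1/3) + 2/(3*k*(sqrt(-1/(27*k^3) + k^(-6)) + k^(-3))^(1/3)) + 4/k^2)/2 - sqrt(-2*(sqrt(-1/(27*k^3) + k^(-6)) + k^(-3))^(1/3) - 2/(3*k*(sqrt(-1/(27*k^3) + k^(-6)) + k^(-3))^(1/3)) + 8/k^2 + 16/(k^3*sqrt(2*(sqrt(-1/(27*k^3) + k^(-6)) + k^(-3))^(1/3) + 2/(3*k*(sqrt(-1/(27*k^3) + k^(-6)) + k^(-3))^(1/3)) + 4/k^2)))/2 - 1/k, True))) + C2*exp(x*Piecewise((-sqrt(-2*2^(1/3)*(-1/k^3)^(1/3) + 4/k^2)/2 + sqrt(2*2^(1/3)*(-1/k^3)^(1/3) + 8/k^2 + 16/(k^3*sqrt(-2*2^(1/3)*(-1/k^3)^(1/3) + 4/k^2)))/2 - 1/k, Eq(1/k, 0)), (-sqrt(2*(sqrt(-1/(27*k^3) + k^(-6)) + k^(-3))^(1/3) + 2/(3*k*(sqrt(-1/(27*k^3) + k^(-6)) + k^(-3))^(1/3)) + 4/k^2)/2 + sqrt(-2*(sqrt(-1/(27*k^3) + k^(-6)) + k^(-3))^(1/3) - 2/(3*k*(sqrt(-1/(27*k^3) + k^(-6)) + k^(-3))^(1/3)) + 8/k^2 + 16/(k^3*sqrt(2*(sqrt(-1/(27*k^3) + k^(-6)) + k^(-3))^(1/3) + 2/(3*k*(sqrt(-1/(27*k^3) + k^(-6)) + k^(-3))^(1/3)) + 4/k^2)))/2 - 1/k, True))) + C3*exp(x*Piecewise((sqrt(-2*2^(1/3)*(-1/k^3)^(1/3) + 4/k^2)/2 - sqrt(2*2^(1/3)*(-1/k^3)^(1/3) + 8/k^2 - 16/(k^3*sqrt(-2*2^(1/3)*(-1/k^3)^(1/3) + 4/k^2)))/2 - 1/k, Eq(1/k, 0)), (sqrt(2*(sqrt(-1/(27*k^3) + k^(-6)) + k^(-3))^(1/3) + 2/(3*k*(sqrt(-1/(27*k^3) + k^(-6)) + k^(-3))^(1/3)) + 4/k^2)/2 - sqrt(-2*(sqrt(-1/(27*k^3) + k^(-6)) + k^(-3))^(1/3) - 2/(3*k*(sqrt(-1/(27*k^3) + k^(-6)) + k^(-3))^(1/3)) + 8/k^2 - 16/(k^3*sqrt(2*(sqrt(-1/(27*k^3) + k^(-6)) + k^(-3))^(1/3) + 2/(3*k*(sqrt(-1/(27*k^3) + k^(-6)) + k^(-3))^(1/3)) + 4/k^2)))/2 - 1/k, True))) + C4*exp(x*Piecewise((sqrt(-2*2^(1/3)*(-1/k^3)^(1/3) + 4/k^2)/2 + sqrt(2*2^(1/3)*(-1/k^3)^(1/3) + 8/k^2 - 16/(k^3*sqrt(-2*2^(1/3)*(-1/k^3)^(1/3) + 4/k^2)))/2 - 1/k, Eq(1/k, 0)), (sqrt(2*(sqrt(-1/(27*k^3) + k^(-6)) + k^(-3))^(1/3) + 2/(3*k*(sqrt(-1/(27*k^3) + k^(-6)) + k^(-3))^(1/3)) + 4/k^2)/2 + sqrt(-2*(sqrt(-1/(27*k^3) + k^(-6)) + k^(-3))^(1/3) - 2/(3*k*(sqrt(-1/(27*k^3) + k^(-6)) + k^(-3))^(1/3)) + 8/k^2 - 16/(k^3*sqrt(2*(sqrt(-1/(27*k^3) + k^(-6)) + k^(-3))^(1/3) + 2/(3*k*(sqrt(-1/(27*k^3) + k^(-6)) + k^(-3))^(1/3)) + 4/k^2)))/2 - 1/k, True))) + 4*x^2 - 3*x - sqrt(3)


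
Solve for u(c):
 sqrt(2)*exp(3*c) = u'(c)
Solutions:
 u(c) = C1 + sqrt(2)*exp(3*c)/3


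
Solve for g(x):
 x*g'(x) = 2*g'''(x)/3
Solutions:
 g(x) = C1 + Integral(C2*airyai(2^(2/3)*3^(1/3)*x/2) + C3*airybi(2^(2/3)*3^(1/3)*x/2), x)


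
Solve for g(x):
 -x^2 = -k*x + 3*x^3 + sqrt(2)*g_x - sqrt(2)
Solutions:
 g(x) = C1 + sqrt(2)*k*x^2/4 - 3*sqrt(2)*x^4/8 - sqrt(2)*x^3/6 + x


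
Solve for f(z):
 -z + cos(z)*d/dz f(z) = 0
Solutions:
 f(z) = C1 + Integral(z/cos(z), z)


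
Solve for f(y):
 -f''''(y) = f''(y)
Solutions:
 f(y) = C1 + C2*y + C3*sin(y) + C4*cos(y)


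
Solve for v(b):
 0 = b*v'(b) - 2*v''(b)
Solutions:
 v(b) = C1 + C2*erfi(b/2)


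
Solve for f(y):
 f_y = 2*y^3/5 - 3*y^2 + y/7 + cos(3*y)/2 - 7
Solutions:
 f(y) = C1 + y^4/10 - y^3 + y^2/14 - 7*y + sin(3*y)/6


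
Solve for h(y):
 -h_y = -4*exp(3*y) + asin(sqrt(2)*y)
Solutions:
 h(y) = C1 - y*asin(sqrt(2)*y) - sqrt(2)*sqrt(1 - 2*y^2)/2 + 4*exp(3*y)/3


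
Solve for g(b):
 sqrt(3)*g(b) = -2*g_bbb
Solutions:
 g(b) = C3*exp(-2^(2/3)*3^(1/6)*b/2) + (C1*sin(6^(2/3)*b/4) + C2*cos(6^(2/3)*b/4))*exp(2^(2/3)*3^(1/6)*b/4)


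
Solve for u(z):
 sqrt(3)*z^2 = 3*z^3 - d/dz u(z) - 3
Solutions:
 u(z) = C1 + 3*z^4/4 - sqrt(3)*z^3/3 - 3*z


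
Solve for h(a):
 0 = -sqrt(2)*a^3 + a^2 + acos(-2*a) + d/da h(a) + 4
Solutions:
 h(a) = C1 + sqrt(2)*a^4/4 - a^3/3 - a*acos(-2*a) - 4*a - sqrt(1 - 4*a^2)/2


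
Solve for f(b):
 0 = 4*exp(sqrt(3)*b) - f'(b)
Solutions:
 f(b) = C1 + 4*sqrt(3)*exp(sqrt(3)*b)/3


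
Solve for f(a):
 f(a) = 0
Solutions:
 f(a) = 0


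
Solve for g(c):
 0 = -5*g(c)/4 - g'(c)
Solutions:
 g(c) = C1*exp(-5*c/4)


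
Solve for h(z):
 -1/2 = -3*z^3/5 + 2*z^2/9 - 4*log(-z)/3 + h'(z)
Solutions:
 h(z) = C1 + 3*z^4/20 - 2*z^3/27 + 4*z*log(-z)/3 - 11*z/6


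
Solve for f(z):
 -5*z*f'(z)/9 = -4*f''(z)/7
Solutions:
 f(z) = C1 + C2*erfi(sqrt(70)*z/12)


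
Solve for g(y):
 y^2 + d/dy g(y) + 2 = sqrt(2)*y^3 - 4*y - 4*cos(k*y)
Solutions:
 g(y) = C1 + sqrt(2)*y^4/4 - y^3/3 - 2*y^2 - 2*y - 4*sin(k*y)/k


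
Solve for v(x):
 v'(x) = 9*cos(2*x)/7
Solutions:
 v(x) = C1 + 9*sin(2*x)/14


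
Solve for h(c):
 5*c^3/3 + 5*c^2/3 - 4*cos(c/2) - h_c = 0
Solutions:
 h(c) = C1 + 5*c^4/12 + 5*c^3/9 - 8*sin(c/2)


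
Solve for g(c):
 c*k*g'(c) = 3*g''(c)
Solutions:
 g(c) = Piecewise((-sqrt(6)*sqrt(pi)*C1*erf(sqrt(6)*c*sqrt(-k)/6)/(2*sqrt(-k)) - C2, (k > 0) | (k < 0)), (-C1*c - C2, True))


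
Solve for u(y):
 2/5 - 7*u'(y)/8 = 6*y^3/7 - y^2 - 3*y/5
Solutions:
 u(y) = C1 - 12*y^4/49 + 8*y^3/21 + 12*y^2/35 + 16*y/35


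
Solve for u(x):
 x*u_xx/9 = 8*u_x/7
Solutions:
 u(x) = C1 + C2*x^(79/7)


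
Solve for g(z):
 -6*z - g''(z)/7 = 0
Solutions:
 g(z) = C1 + C2*z - 7*z^3


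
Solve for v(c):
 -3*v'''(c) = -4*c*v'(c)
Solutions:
 v(c) = C1 + Integral(C2*airyai(6^(2/3)*c/3) + C3*airybi(6^(2/3)*c/3), c)


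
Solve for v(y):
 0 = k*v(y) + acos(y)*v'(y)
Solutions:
 v(y) = C1*exp(-k*Integral(1/acos(y), y))


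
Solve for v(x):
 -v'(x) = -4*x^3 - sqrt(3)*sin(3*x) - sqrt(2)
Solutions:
 v(x) = C1 + x^4 + sqrt(2)*x - sqrt(3)*cos(3*x)/3


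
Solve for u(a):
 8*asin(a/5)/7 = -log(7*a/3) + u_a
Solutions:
 u(a) = C1 + a*log(a) + 8*a*asin(a/5)/7 - a*log(3) - a + a*log(7) + 8*sqrt(25 - a^2)/7


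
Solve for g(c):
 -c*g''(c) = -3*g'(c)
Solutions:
 g(c) = C1 + C2*c^4


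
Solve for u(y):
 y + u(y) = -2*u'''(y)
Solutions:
 u(y) = C3*exp(-2^(2/3)*y/2) - y + (C1*sin(2^(2/3)*sqrt(3)*y/4) + C2*cos(2^(2/3)*sqrt(3)*y/4))*exp(2^(2/3)*y/4)


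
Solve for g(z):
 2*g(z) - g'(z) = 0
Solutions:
 g(z) = C1*exp(2*z)


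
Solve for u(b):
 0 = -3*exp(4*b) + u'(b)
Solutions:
 u(b) = C1 + 3*exp(4*b)/4


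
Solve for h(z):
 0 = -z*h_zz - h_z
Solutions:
 h(z) = C1 + C2*log(z)
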